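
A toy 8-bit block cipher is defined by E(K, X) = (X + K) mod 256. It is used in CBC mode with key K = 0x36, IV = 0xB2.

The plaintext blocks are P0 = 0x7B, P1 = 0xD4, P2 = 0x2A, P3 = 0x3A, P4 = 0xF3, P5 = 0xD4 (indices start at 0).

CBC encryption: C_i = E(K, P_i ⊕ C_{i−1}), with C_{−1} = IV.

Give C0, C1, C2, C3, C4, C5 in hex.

C0 = 0xFF, C1 = 0x61, C2 = 0x81, C3 = 0xF1, C4 = 0x38, C5 = 0x22

C0: P0 ⊕ 0xB2 = 0xC9; E(K, 0xC9) = 0xFF.
C1: P1 ⊕ 0xFF = 0x2B; E(K, 0x2B) = 0x61.
C2: P2 ⊕ 0x61 = 0x4B; E(K, 0x4B) = 0x81.
C3: P3 ⊕ 0x81 = 0xBB; E(K, 0xBB) = 0xF1.
C4: P4 ⊕ 0xF1 = 0x02; E(K, 0x02) = 0x38.
C5: P5 ⊕ 0x38 = 0xEC; E(K, 0xEC) = 0x22.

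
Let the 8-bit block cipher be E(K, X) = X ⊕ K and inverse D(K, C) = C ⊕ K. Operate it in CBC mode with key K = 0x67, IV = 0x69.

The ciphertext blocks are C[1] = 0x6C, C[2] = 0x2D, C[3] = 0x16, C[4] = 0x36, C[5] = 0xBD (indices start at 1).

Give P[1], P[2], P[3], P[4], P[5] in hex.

CBC decryption: P_i = D(K, C_i) ⊕ C_{i−1}, with C_{0} = IV.
P[1]: D(K, 0x6C) = 0x0B; 0x0B ⊕ 0x69 = 0x62.
P[2]: D(K, 0x2D) = 0x4A; 0x4A ⊕ 0x6C = 0x26.
P[3]: D(K, 0x16) = 0x71; 0x71 ⊕ 0x2D = 0x5C.
P[4]: D(K, 0x36) = 0x51; 0x51 ⊕ 0x16 = 0x47.
P[5]: D(K, 0xBD) = 0xDA; 0xDA ⊕ 0x36 = 0xEC.

P[1] = 0x62, P[2] = 0x26, P[3] = 0x5C, P[4] = 0x47, P[5] = 0xEC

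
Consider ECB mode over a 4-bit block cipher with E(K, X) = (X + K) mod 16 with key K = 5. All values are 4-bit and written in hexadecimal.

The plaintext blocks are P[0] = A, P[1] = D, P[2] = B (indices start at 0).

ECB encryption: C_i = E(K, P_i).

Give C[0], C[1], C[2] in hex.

C[0]: E(K, A) = F.
C[1]: E(K, D) = 2.
C[2]: E(K, B) = 0.

C[0] = F, C[1] = 2, C[2] = 0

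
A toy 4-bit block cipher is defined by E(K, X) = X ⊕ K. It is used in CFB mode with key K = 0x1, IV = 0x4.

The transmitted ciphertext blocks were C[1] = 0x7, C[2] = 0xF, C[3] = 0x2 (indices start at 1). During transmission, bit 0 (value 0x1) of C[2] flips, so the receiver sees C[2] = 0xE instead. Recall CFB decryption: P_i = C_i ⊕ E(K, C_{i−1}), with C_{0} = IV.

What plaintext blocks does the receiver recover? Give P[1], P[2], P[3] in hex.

P[1] = 0x2, P[2] = 0x8, P[3] = 0xD

Only C[2] changed, to 0xE. In CFB, a change in C_i flips the same bit in P_i and garbles P_{i+1}. Decrypting the received ciphertext:
P[1]: E(K, 0x4) = 0x5; 0x7 ⊕ 0x5 = 0x2.
P[2]: E(K, 0x7) = 0x6; 0xE ⊕ 0x6 = 0x8.
P[3]: E(K, 0xE) = 0xF; 0x2 ⊕ 0xF = 0xD.
Blocks that differ from the original plaintext: P[2], P[3].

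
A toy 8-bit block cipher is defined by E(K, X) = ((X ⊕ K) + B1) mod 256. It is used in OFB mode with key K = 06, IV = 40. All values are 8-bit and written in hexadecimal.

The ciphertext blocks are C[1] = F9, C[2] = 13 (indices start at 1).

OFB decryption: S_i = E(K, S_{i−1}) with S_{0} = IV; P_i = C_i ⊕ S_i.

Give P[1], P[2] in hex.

P[1]: S = E(K, 40) = F7; F9 ⊕ F7 = 0E.
P[2]: S = E(K, F7) = A2; 13 ⊕ A2 = B1.

P[1] = 0E, P[2] = B1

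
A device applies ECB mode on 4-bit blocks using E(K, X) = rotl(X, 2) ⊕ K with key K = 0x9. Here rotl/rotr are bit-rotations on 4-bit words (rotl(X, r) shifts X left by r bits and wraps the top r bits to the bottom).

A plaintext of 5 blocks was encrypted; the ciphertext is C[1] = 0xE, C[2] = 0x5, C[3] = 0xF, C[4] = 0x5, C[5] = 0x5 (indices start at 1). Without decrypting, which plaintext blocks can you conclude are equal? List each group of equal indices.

P[2] = P[4] = P[5]

ECB encrypts each block independently with the same key, so equal ciphertext blocks imply equal plaintext blocks.
C[2] = C[4] = C[5] = 0x5, so P[2] = P[4] = P[5].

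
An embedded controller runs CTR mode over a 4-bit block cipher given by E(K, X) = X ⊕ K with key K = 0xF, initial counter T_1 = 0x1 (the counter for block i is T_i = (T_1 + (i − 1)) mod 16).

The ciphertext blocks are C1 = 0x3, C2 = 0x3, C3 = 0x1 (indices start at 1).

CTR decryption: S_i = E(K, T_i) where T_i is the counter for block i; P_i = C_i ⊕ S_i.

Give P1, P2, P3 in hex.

P1 = 0xD, P2 = 0xE, P3 = 0xD

P1: T = 0x1, S = E(K, T) = 0xE; 0x3 ⊕ 0xE = 0xD.
P2: T = 0x2, S = E(K, T) = 0xD; 0x3 ⊕ 0xD = 0xE.
P3: T = 0x3, S = E(K, T) = 0xC; 0x1 ⊕ 0xC = 0xD.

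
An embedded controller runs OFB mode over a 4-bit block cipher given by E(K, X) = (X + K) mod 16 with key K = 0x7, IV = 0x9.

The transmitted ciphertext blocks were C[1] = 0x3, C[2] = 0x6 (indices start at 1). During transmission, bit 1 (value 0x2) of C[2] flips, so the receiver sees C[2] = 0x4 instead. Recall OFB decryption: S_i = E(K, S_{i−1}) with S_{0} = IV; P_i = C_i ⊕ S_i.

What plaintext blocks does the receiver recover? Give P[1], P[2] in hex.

Only C[2] changed, to 0x4. In OFB, a change in C_i flips the same bit in P_i only; the keystream is unaffected. Decrypting the received ciphertext:
P[1]: S = E(K, 0x9) = 0x0; 0x3 ⊕ 0x0 = 0x3.
P[2]: S = E(K, 0x0) = 0x7; 0x4 ⊕ 0x7 = 0x3.
Blocks that differ from the original plaintext: P[2].

P[1] = 0x3, P[2] = 0x3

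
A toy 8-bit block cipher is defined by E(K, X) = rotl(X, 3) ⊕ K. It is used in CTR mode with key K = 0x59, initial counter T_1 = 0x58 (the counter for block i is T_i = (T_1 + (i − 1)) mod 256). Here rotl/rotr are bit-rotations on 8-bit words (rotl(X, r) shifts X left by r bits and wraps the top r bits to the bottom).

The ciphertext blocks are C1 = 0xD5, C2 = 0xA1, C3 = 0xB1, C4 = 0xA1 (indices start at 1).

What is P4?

CTR decryption: S_i = E(K, T_i) where T_i is the counter for block i; P_i = C_i ⊕ S_i.
P4: T = 0x5B, S = E(K, T) = 0x83; 0xA1 ⊕ 0x83 = 0x22.

P4 = 0x22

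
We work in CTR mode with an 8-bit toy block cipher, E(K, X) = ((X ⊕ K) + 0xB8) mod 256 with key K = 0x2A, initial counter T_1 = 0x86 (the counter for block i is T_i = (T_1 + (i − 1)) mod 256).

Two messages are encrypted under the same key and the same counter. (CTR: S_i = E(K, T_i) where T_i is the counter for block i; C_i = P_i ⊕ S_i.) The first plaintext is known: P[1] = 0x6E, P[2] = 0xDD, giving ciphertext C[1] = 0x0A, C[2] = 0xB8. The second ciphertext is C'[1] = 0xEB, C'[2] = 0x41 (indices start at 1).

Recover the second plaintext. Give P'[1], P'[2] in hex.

In CTR with a reused counter, both messages share the same keystream S_i, so C_i ⊕ C'_i = P_i ⊕ P'_i and thus P'_i = P_i ⊕ C_i ⊕ C'_i.
P'[1]: 0x6E ⊕ 0x0A ⊕ 0xEB = 0x8F.
P'[2]: 0xDD ⊕ 0xB8 ⊕ 0x41 = 0x24.

P'[1] = 0x8F, P'[2] = 0x24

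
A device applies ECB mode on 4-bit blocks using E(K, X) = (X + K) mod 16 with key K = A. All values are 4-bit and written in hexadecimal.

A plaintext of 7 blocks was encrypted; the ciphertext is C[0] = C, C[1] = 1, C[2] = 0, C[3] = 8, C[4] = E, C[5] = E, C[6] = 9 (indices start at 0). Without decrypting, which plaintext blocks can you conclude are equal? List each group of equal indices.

ECB encrypts each block independently with the same key, so equal ciphertext blocks imply equal plaintext blocks.
C[4] = C[5] = E, so P[4] = P[5].

P[4] = P[5]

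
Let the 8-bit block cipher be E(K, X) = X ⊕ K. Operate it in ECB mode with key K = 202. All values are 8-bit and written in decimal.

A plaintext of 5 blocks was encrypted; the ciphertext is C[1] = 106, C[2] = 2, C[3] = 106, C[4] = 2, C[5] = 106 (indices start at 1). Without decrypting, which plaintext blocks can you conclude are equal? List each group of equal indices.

P[1] = P[3] = P[5]; P[2] = P[4]

ECB encrypts each block independently with the same key, so equal ciphertext blocks imply equal plaintext blocks.
C[1] = C[3] = C[5] = 106, so P[1] = P[3] = P[5].
C[2] = C[4] = 2, so P[2] = P[4].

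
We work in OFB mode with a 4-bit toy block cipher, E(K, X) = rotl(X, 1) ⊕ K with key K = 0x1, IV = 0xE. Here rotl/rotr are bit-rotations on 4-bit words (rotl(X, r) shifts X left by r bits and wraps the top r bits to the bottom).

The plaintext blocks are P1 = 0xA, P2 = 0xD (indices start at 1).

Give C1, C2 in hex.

OFB encryption: S_i = E(K, S_{i−1}) with S_{0} = IV; C_i = P_i ⊕ S_i.
C1: S = E(K, 0xE) = 0xC; 0xA ⊕ 0xC = 0x6.
C2: S = E(K, 0xC) = 0x8; 0xD ⊕ 0x8 = 0x5.

C1 = 0x6, C2 = 0x5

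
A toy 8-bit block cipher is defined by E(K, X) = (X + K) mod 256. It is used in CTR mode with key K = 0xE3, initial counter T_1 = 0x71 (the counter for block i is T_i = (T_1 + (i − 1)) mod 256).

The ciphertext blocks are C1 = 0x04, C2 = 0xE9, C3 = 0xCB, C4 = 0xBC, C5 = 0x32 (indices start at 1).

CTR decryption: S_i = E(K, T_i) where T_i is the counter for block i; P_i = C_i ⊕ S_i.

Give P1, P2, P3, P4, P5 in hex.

P1: T = 0x71, S = E(K, T) = 0x54; 0x04 ⊕ 0x54 = 0x50.
P2: T = 0x72, S = E(K, T) = 0x55; 0xE9 ⊕ 0x55 = 0xBC.
P3: T = 0x73, S = E(K, T) = 0x56; 0xCB ⊕ 0x56 = 0x9D.
P4: T = 0x74, S = E(K, T) = 0x57; 0xBC ⊕ 0x57 = 0xEB.
P5: T = 0x75, S = E(K, T) = 0x58; 0x32 ⊕ 0x58 = 0x6A.

P1 = 0x50, P2 = 0xBC, P3 = 0x9D, P4 = 0xEB, P5 = 0x6A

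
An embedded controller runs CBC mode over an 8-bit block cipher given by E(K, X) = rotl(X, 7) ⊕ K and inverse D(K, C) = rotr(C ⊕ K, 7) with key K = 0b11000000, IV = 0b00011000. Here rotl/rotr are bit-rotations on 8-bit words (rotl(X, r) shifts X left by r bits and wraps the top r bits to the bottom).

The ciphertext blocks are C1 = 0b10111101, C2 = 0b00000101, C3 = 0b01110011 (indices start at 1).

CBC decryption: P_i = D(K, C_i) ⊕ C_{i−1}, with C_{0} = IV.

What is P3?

P3 = 0b01100010

P3: D(K, 0b01110011) = 0b01100111; 0b01100111 ⊕ 0b00000101 = 0b01100010.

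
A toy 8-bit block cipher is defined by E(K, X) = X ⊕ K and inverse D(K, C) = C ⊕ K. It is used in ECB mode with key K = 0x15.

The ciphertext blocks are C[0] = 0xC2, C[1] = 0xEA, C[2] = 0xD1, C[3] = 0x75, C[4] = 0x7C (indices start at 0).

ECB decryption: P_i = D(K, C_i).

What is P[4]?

P[4]: D(K, 0x7C) = 0x69.

P[4] = 0x69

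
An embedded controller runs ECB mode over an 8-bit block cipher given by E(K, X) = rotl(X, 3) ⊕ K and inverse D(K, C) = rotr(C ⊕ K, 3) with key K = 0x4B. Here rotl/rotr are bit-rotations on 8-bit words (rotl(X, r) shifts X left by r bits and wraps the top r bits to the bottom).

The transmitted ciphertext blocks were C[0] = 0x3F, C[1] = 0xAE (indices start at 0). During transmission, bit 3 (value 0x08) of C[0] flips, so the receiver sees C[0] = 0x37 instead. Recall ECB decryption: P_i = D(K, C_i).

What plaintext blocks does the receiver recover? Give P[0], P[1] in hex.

P[0] = 0x8F, P[1] = 0xBC

Only C[0] changed, to 0x37. In ECB, a change in C_i affects only P_i. Decrypting the received ciphertext:
P[0]: D(K, 0x37) = 0x8F.
P[1]: D(K, 0xAE) = 0xBC.
Blocks that differ from the original plaintext: P[0].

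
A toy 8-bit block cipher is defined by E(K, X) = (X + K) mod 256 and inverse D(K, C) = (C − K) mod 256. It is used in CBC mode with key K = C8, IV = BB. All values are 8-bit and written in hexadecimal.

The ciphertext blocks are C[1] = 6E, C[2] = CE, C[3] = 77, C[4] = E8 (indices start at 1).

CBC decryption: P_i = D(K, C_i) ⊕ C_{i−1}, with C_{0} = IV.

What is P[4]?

P[4] = 57

P[4]: D(K, E8) = 20; 20 ⊕ 77 = 57.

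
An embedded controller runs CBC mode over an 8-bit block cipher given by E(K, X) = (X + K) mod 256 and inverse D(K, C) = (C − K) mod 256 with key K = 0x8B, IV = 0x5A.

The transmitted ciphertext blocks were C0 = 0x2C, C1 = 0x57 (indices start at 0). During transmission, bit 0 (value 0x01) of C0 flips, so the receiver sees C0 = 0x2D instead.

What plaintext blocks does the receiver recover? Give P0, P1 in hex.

CBC decryption: P_i = D(K, C_i) ⊕ C_{i−1}, with C_{−1} = IV.
Only C0 changed, to 0x2D. In CBC, a change in C_i garbles P_i and flips the same bit in P_{i+1}. Decrypting the received ciphertext:
P0: D(K, 0x2D) = 0xA2; 0xA2 ⊕ 0x5A = 0xF8.
P1: D(K, 0x57) = 0xCC; 0xCC ⊕ 0x2D = 0xE1.
Blocks that differ from the original plaintext: P0, P1.

P0 = 0xF8, P1 = 0xE1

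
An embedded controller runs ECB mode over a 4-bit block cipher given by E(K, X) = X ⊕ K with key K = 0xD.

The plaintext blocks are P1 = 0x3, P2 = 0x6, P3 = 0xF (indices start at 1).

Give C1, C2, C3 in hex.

ECB encryption: C_i = E(K, P_i).
C1: E(K, 0x3) = 0xE.
C2: E(K, 0x6) = 0xB.
C3: E(K, 0xF) = 0x2.

C1 = 0xE, C2 = 0xB, C3 = 0x2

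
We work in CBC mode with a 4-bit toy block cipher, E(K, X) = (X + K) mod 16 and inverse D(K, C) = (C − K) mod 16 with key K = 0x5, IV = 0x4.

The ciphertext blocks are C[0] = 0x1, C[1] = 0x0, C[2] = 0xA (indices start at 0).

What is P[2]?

P[2] = 0x5

CBC decryption: P_i = D(K, C_i) ⊕ C_{i−1}, with C_{−1} = IV.
P[2]: D(K, 0xA) = 0x5; 0x5 ⊕ 0x0 = 0x5.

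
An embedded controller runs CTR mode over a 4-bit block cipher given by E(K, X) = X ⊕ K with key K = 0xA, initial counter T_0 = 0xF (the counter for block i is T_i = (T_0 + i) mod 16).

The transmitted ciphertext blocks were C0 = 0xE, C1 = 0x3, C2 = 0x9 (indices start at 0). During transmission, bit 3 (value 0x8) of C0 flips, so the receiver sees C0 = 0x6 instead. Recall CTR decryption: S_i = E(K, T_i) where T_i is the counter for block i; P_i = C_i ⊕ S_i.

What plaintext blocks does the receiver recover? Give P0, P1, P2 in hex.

Only C0 changed, to 0x6. In CTR, a change in C_i flips the same bit in P_i only; the keystream is unaffected. Decrypting the received ciphertext:
P0: T = 0xF, S = E(K, T) = 0x5; 0x6 ⊕ 0x5 = 0x3.
P1: T = 0x0, S = E(K, T) = 0xA; 0x3 ⊕ 0xA = 0x9.
P2: T = 0x1, S = E(K, T) = 0xB; 0x9 ⊕ 0xB = 0x2.
Blocks that differ from the original plaintext: P0.

P0 = 0x3, P1 = 0x9, P2 = 0x2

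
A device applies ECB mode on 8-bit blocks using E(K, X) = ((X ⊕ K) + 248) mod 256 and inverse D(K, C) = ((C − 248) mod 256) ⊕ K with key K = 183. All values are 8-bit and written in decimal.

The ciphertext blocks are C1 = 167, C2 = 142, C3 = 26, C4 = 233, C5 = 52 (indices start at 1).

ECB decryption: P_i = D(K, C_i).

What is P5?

P5 = 139

P5: D(K, 52) = 139.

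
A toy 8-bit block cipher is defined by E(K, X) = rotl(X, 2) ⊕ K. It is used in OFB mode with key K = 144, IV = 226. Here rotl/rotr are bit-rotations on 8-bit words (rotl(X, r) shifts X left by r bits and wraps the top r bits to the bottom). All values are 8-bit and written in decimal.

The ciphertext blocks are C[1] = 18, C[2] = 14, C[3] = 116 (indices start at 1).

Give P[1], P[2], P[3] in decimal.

P[1] = 9, P[2] = 242, P[3] = 23

OFB decryption: S_i = E(K, S_{i−1}) with S_{0} = IV; P_i = C_i ⊕ S_i.
P[1]: S = E(K, 226) = 27; 18 ⊕ 27 = 9.
P[2]: S = E(K, 27) = 252; 14 ⊕ 252 = 242.
P[3]: S = E(K, 252) = 99; 116 ⊕ 99 = 23.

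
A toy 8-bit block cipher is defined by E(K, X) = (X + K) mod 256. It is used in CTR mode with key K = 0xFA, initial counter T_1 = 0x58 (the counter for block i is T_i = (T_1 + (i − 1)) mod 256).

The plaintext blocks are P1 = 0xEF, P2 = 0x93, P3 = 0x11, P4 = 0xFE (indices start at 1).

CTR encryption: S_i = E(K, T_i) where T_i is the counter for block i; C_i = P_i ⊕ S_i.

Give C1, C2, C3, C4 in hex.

C1: T = 0x58, S = E(K, T) = 0x52; 0xEF ⊕ 0x52 = 0xBD.
C2: T = 0x59, S = E(K, T) = 0x53; 0x93 ⊕ 0x53 = 0xC0.
C3: T = 0x5A, S = E(K, T) = 0x54; 0x11 ⊕ 0x54 = 0x45.
C4: T = 0x5B, S = E(K, T) = 0x55; 0xFE ⊕ 0x55 = 0xAB.

C1 = 0xBD, C2 = 0xC0, C3 = 0x45, C4 = 0xAB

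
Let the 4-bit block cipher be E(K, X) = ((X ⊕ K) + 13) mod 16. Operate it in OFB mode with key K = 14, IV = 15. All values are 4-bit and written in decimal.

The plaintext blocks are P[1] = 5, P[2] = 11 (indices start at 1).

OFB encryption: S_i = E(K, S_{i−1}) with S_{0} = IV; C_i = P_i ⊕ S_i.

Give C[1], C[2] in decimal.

C[1] = 11, C[2] = 6

C[1]: S = E(K, 15) = 14; 5 ⊕ 14 = 11.
C[2]: S = E(K, 14) = 13; 11 ⊕ 13 = 6.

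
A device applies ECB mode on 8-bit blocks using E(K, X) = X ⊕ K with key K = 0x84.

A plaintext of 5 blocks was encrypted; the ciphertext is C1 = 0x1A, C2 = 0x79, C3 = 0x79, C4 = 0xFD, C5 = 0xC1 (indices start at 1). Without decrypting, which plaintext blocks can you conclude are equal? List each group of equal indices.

P2 = P3

ECB encrypts each block independently with the same key, so equal ciphertext blocks imply equal plaintext blocks.
C2 = C3 = 0x79, so P2 = P3.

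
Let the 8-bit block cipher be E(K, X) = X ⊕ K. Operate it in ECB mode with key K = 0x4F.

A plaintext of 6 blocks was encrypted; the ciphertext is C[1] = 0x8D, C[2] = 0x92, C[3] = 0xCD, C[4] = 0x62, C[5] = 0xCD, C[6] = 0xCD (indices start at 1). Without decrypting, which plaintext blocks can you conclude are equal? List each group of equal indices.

ECB encrypts each block independently with the same key, so equal ciphertext blocks imply equal plaintext blocks.
C[3] = C[5] = C[6] = 0xCD, so P[3] = P[5] = P[6].

P[3] = P[5] = P[6]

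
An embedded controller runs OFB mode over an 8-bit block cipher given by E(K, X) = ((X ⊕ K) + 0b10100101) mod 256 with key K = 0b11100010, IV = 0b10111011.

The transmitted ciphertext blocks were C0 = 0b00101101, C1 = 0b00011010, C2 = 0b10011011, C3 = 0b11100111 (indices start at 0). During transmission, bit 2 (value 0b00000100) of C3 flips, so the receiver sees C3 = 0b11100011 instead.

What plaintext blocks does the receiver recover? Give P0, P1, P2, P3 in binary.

P0 = 0b11010011, P1 = 0b11011011, P2 = 0b01010011, P3 = 0b00101100

OFB decryption: S_i = E(K, S_{i−1}) with S_{−1} = IV; P_i = C_i ⊕ S_i.
Only C3 changed, to 0b11100011. In OFB, a change in C_i flips the same bit in P_i only; the keystream is unaffected. Decrypting the received ciphertext:
P0: S = E(K, 0b10111011) = 0b11111110; 0b00101101 ⊕ 0b11111110 = 0b11010011.
P1: S = E(K, 0b11111110) = 0b11000001; 0b00011010 ⊕ 0b11000001 = 0b11011011.
P2: S = E(K, 0b11000001) = 0b11001000; 0b10011011 ⊕ 0b11001000 = 0b01010011.
P3: S = E(K, 0b11001000) = 0b11001111; 0b11100011 ⊕ 0b11001111 = 0b00101100.
Blocks that differ from the original plaintext: P3.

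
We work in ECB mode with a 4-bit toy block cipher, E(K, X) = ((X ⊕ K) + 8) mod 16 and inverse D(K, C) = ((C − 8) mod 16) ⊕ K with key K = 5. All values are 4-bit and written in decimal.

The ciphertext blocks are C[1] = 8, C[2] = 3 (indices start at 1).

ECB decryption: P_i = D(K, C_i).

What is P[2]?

P[2]: D(K, 3) = 14.

P[2] = 14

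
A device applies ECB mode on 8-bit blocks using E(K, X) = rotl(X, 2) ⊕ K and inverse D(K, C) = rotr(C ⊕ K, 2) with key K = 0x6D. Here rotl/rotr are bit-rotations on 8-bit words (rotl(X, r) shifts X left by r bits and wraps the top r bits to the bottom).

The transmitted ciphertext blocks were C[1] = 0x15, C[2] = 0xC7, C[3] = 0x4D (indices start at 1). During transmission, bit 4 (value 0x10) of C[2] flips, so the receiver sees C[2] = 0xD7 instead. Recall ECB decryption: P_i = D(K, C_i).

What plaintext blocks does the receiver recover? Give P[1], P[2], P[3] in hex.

Only C[2] changed, to 0xD7. In ECB, a change in C_i affects only P_i. Decrypting the received ciphertext:
P[1]: D(K, 0x15) = 0x1E.
P[2]: D(K, 0xD7) = 0xAE.
P[3]: D(K, 0x4D) = 0x08.
Blocks that differ from the original plaintext: P[2].

P[1] = 0x1E, P[2] = 0xAE, P[3] = 0x08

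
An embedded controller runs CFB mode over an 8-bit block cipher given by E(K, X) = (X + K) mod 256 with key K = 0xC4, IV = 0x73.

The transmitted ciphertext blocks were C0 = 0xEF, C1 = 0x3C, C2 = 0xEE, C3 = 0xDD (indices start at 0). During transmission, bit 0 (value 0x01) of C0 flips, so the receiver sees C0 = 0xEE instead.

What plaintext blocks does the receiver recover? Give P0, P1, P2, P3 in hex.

CFB decryption: P_i = C_i ⊕ E(K, C_{i−1}), with C_{−1} = IV.
Only C0 changed, to 0xEE. In CFB, a change in C_i flips the same bit in P_i and garbles P_{i+1}. Decrypting the received ciphertext:
P0: E(K, 0x73) = 0x37; 0xEE ⊕ 0x37 = 0xD9.
P1: E(K, 0xEE) = 0xB2; 0x3C ⊕ 0xB2 = 0x8E.
P2: E(K, 0x3C) = 0x00; 0xEE ⊕ 0x00 = 0xEE.
P3: E(K, 0xEE) = 0xB2; 0xDD ⊕ 0xB2 = 0x6F.
Blocks that differ from the original plaintext: P0, P1.

P0 = 0xD9, P1 = 0x8E, P2 = 0xEE, P3 = 0x6F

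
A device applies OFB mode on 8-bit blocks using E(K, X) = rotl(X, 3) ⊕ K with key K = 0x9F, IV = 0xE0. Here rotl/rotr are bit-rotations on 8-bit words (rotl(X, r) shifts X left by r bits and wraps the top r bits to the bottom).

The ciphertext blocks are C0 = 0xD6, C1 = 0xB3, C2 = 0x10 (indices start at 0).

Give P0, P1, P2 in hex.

P0 = 0x4E, P1 = 0xE8, P2 = 0x55

OFB decryption: S_i = E(K, S_{i−1}) with S_{−1} = IV; P_i = C_i ⊕ S_i.
P0: S = E(K, 0xE0) = 0x98; 0xD6 ⊕ 0x98 = 0x4E.
P1: S = E(K, 0x98) = 0x5B; 0xB3 ⊕ 0x5B = 0xE8.
P2: S = E(K, 0x5B) = 0x45; 0x10 ⊕ 0x45 = 0x55.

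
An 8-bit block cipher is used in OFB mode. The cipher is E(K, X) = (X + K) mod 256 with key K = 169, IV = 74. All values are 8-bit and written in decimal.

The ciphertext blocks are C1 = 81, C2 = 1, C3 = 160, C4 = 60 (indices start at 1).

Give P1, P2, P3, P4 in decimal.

P1 = 162, P2 = 157, P3 = 229, P4 = 210

OFB decryption: S_i = E(K, S_{i−1}) with S_{0} = IV; P_i = C_i ⊕ S_i.
P1: S = E(K, 74) = 243; 81 ⊕ 243 = 162.
P2: S = E(K, 243) = 156; 1 ⊕ 156 = 157.
P3: S = E(K, 156) = 69; 160 ⊕ 69 = 229.
P4: S = E(K, 69) = 238; 60 ⊕ 238 = 210.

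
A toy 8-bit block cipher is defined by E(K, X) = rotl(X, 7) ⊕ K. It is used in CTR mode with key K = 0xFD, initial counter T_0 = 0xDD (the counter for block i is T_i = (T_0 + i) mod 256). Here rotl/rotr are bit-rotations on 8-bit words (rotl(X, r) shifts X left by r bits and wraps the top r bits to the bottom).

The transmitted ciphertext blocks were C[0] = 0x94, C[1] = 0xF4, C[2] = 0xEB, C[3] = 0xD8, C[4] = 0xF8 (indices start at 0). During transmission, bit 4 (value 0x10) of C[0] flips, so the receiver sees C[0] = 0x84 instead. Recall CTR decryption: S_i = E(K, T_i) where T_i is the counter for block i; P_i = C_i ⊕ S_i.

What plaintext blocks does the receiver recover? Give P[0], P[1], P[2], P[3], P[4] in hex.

P[0] = 0x97, P[1] = 0x66, P[2] = 0xF9, P[3] = 0x55, P[4] = 0xF5

Only C[0] changed, to 0x84. In CTR, a change in C_i flips the same bit in P_i only; the keystream is unaffected. Decrypting the received ciphertext:
P[0]: T = 0xDD, S = E(K, T) = 0x13; 0x84 ⊕ 0x13 = 0x97.
P[1]: T = 0xDE, S = E(K, T) = 0x92; 0xF4 ⊕ 0x92 = 0x66.
P[2]: T = 0xDF, S = E(K, T) = 0x12; 0xEB ⊕ 0x12 = 0xF9.
P[3]: T = 0xE0, S = E(K, T) = 0x8D; 0xD8 ⊕ 0x8D = 0x55.
P[4]: T = 0xE1, S = E(K, T) = 0x0D; 0xF8 ⊕ 0x0D = 0xF5.
Blocks that differ from the original plaintext: P[0].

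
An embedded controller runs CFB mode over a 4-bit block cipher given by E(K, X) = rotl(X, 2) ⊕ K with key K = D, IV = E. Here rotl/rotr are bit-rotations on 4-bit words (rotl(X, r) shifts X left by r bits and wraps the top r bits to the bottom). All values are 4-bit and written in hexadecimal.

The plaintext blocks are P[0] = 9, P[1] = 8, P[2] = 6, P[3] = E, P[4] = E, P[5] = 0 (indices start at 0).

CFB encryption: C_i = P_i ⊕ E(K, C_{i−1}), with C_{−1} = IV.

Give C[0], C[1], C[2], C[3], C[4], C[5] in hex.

C[0] = F, C[1] = A, C[2] = 1, C[3] = 7, C[4] = E, C[5] = 6

C[0]: E(K, E) = 6; 9 ⊕ 6 = F.
C[1]: E(K, F) = 2; 8 ⊕ 2 = A.
C[2]: E(K, A) = 7; 6 ⊕ 7 = 1.
C[3]: E(K, 1) = 9; E ⊕ 9 = 7.
C[4]: E(K, 7) = 0; E ⊕ 0 = E.
C[5]: E(K, E) = 6; 0 ⊕ 6 = 6.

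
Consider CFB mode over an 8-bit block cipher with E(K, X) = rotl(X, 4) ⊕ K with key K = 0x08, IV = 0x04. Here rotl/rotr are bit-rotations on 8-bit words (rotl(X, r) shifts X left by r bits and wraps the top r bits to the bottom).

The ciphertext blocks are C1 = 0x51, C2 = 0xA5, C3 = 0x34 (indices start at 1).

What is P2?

P2 = 0xB8

CFB decryption: P_i = C_i ⊕ E(K, C_{i−1}), with C_{0} = IV.
P2: E(K, 0x51) = 0x1D; 0xA5 ⊕ 0x1D = 0xB8.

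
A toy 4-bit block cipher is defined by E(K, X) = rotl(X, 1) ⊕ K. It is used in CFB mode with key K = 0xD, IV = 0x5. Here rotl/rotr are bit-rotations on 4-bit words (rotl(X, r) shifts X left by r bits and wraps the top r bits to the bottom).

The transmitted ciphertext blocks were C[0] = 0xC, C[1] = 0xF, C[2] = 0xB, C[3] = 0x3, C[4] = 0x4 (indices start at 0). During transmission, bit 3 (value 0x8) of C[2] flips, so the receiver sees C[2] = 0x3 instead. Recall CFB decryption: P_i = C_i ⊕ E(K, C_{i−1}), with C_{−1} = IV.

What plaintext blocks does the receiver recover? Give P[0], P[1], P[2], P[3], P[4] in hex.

P[0] = 0xB, P[1] = 0xB, P[2] = 0x1, P[3] = 0x8, P[4] = 0xF

Only C[2] changed, to 0x3. In CFB, a change in C_i flips the same bit in P_i and garbles P_{i+1}. Decrypting the received ciphertext:
P[0]: E(K, 0x5) = 0x7; 0xC ⊕ 0x7 = 0xB.
P[1]: E(K, 0xC) = 0x4; 0xF ⊕ 0x4 = 0xB.
P[2]: E(K, 0xF) = 0x2; 0x3 ⊕ 0x2 = 0x1.
P[3]: E(K, 0x3) = 0xB; 0x3 ⊕ 0xB = 0x8.
P[4]: E(K, 0x3) = 0xB; 0x4 ⊕ 0xB = 0xF.
Blocks that differ from the original plaintext: P[2], P[3].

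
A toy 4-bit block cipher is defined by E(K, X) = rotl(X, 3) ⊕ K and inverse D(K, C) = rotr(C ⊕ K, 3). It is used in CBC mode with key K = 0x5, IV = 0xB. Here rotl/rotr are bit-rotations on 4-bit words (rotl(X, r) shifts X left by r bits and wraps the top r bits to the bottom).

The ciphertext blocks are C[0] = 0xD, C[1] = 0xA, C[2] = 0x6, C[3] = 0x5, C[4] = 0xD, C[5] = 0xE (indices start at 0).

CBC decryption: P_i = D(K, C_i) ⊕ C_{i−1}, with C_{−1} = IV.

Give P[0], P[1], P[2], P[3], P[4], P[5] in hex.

P[0] = 0xA, P[1] = 0x2, P[2] = 0xC, P[3] = 0x6, P[4] = 0x4, P[5] = 0xA

P[0]: D(K, 0xD) = 0x1; 0x1 ⊕ 0xB = 0xA.
P[1]: D(K, 0xA) = 0xF; 0xF ⊕ 0xD = 0x2.
P[2]: D(K, 0x6) = 0x6; 0x6 ⊕ 0xA = 0xC.
P[3]: D(K, 0x5) = 0x0; 0x0 ⊕ 0x6 = 0x6.
P[4]: D(K, 0xD) = 0x1; 0x1 ⊕ 0x5 = 0x4.
P[5]: D(K, 0xE) = 0x7; 0x7 ⊕ 0xD = 0xA.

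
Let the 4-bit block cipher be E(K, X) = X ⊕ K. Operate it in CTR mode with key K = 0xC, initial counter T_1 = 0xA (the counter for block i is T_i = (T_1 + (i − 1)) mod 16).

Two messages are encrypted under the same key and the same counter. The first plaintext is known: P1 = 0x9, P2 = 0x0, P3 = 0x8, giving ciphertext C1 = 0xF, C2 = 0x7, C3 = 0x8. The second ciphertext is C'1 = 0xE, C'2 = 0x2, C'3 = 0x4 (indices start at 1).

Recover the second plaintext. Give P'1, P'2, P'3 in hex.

In CTR with a reused counter, both messages share the same keystream S_i, so C_i ⊕ C'_i = P_i ⊕ P'_i and thus P'_i = P_i ⊕ C_i ⊕ C'_i.
P'1: 0x9 ⊕ 0xF ⊕ 0xE = 0x8.
P'2: 0x0 ⊕ 0x7 ⊕ 0x2 = 0x5.
P'3: 0x8 ⊕ 0x8 ⊕ 0x4 = 0x4.

P'1 = 0x8, P'2 = 0x5, P'3 = 0x4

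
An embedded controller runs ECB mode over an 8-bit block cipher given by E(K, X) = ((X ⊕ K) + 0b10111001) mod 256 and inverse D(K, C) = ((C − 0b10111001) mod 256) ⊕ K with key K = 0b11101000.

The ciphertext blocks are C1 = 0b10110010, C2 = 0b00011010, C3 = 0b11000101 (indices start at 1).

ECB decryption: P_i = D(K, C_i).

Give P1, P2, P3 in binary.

P1 = 0b00010001, P2 = 0b10001001, P3 = 0b11100100

P1: D(K, 0b10110010) = 0b00010001.
P2: D(K, 0b00011010) = 0b10001001.
P3: D(K, 0b11000101) = 0b11100100.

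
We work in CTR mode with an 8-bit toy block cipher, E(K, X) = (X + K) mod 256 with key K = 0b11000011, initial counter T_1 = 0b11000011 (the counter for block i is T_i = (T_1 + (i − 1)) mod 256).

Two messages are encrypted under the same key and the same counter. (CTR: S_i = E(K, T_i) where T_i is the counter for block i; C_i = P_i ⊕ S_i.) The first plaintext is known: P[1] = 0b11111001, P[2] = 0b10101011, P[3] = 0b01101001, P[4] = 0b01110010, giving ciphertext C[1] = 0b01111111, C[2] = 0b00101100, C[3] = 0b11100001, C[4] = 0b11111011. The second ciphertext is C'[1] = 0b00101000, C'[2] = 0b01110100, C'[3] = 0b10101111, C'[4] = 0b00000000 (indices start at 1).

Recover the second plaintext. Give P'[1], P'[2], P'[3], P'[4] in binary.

In CTR with a reused counter, both messages share the same keystream S_i, so C_i ⊕ C'_i = P_i ⊕ P'_i and thus P'_i = P_i ⊕ C_i ⊕ C'_i.
P'[1]: 0b11111001 ⊕ 0b01111111 ⊕ 0b00101000 = 0b10101110.
P'[2]: 0b10101011 ⊕ 0b00101100 ⊕ 0b01110100 = 0b11110011.
P'[3]: 0b01101001 ⊕ 0b11100001 ⊕ 0b10101111 = 0b00100111.
P'[4]: 0b01110010 ⊕ 0b11111011 ⊕ 0b00000000 = 0b10001001.

P'[1] = 0b10101110, P'[2] = 0b11110011, P'[3] = 0b00100111, P'[4] = 0b10001001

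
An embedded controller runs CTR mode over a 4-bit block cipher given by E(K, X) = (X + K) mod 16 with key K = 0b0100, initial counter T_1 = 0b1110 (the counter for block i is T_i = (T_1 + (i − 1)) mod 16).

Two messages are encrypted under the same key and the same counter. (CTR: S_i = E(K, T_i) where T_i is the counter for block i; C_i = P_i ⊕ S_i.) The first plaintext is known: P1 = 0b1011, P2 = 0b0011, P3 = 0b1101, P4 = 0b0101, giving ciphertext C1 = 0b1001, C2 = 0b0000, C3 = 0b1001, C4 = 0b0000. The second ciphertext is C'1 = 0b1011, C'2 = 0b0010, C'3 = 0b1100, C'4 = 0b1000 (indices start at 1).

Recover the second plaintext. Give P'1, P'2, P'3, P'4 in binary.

In CTR with a reused counter, both messages share the same keystream S_i, so C_i ⊕ C'_i = P_i ⊕ P'_i and thus P'_i = P_i ⊕ C_i ⊕ C'_i.
P'1: 0b1011 ⊕ 0b1001 ⊕ 0b1011 = 0b1001.
P'2: 0b0011 ⊕ 0b0000 ⊕ 0b0010 = 0b0001.
P'3: 0b1101 ⊕ 0b1001 ⊕ 0b1100 = 0b1000.
P'4: 0b0101 ⊕ 0b0000 ⊕ 0b1000 = 0b1101.

P'1 = 0b1001, P'2 = 0b0001, P'3 = 0b1000, P'4 = 0b1101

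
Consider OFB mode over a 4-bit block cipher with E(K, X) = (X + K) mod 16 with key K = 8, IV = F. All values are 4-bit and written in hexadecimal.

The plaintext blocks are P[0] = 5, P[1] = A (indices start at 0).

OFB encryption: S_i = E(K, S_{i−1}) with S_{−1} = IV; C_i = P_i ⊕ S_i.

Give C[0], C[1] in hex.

C[0]: S = E(K, F) = 7; 5 ⊕ 7 = 2.
C[1]: S = E(K, 7) = F; A ⊕ F = 5.

C[0] = 2, C[1] = 5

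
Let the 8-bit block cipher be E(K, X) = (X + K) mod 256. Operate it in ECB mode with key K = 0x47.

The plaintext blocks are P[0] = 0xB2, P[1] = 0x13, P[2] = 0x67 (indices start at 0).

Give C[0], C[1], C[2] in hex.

C[0] = 0xF9, C[1] = 0x5A, C[2] = 0xAE

ECB encryption: C_i = E(K, P_i).
C[0]: E(K, 0xB2) = 0xF9.
C[1]: E(K, 0x13) = 0x5A.
C[2]: E(K, 0x67) = 0xAE.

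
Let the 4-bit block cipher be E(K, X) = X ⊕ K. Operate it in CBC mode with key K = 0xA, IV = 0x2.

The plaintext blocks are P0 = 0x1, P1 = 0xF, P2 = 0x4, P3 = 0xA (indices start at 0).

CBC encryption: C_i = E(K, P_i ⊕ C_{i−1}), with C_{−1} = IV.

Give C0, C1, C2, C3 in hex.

C0 = 0x9, C1 = 0xC, C2 = 0x2, C3 = 0x2

C0: P0 ⊕ 0x2 = 0x3; E(K, 0x3) = 0x9.
C1: P1 ⊕ 0x9 = 0x6; E(K, 0x6) = 0xC.
C2: P2 ⊕ 0xC = 0x8; E(K, 0x8) = 0x2.
C3: P3 ⊕ 0x2 = 0x8; E(K, 0x8) = 0x2.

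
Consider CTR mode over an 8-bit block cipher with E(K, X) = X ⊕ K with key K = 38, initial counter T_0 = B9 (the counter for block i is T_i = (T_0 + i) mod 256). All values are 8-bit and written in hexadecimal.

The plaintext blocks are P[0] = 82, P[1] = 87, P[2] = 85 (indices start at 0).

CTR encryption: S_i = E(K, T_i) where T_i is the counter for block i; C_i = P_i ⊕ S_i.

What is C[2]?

C[0]: T = B9, S = E(K, T) = 81; 82 ⊕ 81 = 03.
C[1]: T = BA, S = E(K, T) = 82; 87 ⊕ 82 = 05.
C[2]: T = BB, S = E(K, T) = 83; 85 ⊕ 83 = 06.

C[2] = 06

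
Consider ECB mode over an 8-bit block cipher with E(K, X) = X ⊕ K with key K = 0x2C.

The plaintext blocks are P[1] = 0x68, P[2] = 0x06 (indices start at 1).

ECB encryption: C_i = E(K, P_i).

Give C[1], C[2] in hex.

C[1] = 0x44, C[2] = 0x2A

C[1]: E(K, 0x68) = 0x44.
C[2]: E(K, 0x06) = 0x2A.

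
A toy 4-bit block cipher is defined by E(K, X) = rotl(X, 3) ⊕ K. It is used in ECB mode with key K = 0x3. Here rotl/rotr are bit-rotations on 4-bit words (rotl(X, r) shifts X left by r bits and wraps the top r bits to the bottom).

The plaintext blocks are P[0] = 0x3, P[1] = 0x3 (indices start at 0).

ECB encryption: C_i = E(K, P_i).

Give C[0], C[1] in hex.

C[0] = 0xA, C[1] = 0xA

C[0]: E(K, 0x3) = 0xA.
C[1]: E(K, 0x3) = 0xA.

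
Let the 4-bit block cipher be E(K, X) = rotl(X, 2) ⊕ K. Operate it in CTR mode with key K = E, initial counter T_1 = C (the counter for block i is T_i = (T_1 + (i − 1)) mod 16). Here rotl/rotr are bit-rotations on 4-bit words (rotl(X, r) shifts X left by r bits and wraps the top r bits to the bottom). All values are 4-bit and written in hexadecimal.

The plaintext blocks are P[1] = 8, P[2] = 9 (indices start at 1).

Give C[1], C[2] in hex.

C[1] = 5, C[2] = 0

CTR encryption: S_i = E(K, T_i) where T_i is the counter for block i; C_i = P_i ⊕ S_i.
C[1]: T = C, S = E(K, T) = D; 8 ⊕ D = 5.
C[2]: T = D, S = E(K, T) = 9; 9 ⊕ 9 = 0.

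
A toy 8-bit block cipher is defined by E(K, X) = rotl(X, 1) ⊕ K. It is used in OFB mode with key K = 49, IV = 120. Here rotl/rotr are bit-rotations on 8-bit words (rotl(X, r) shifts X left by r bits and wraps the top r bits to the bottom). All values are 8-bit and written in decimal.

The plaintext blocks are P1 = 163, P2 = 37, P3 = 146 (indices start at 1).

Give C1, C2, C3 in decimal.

OFB encryption: S_i = E(K, S_{i−1}) with S_{0} = IV; C_i = P_i ⊕ S_i.
C1: S = E(K, 120) = 193; 163 ⊕ 193 = 98.
C2: S = E(K, 193) = 178; 37 ⊕ 178 = 151.
C3: S = E(K, 178) = 84; 146 ⊕ 84 = 198.

C1 = 98, C2 = 151, C3 = 198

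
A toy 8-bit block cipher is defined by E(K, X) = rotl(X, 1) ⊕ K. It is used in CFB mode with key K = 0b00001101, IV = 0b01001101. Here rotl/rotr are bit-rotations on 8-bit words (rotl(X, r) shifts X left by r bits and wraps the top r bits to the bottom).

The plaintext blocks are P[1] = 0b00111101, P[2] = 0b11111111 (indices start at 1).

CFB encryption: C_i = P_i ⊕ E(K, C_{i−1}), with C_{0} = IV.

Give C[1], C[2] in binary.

C[1]: E(K, 0b01001101) = 0b10010111; 0b00111101 ⊕ 0b10010111 = 0b10101010.
C[2]: E(K, 0b10101010) = 0b01011000; 0b11111111 ⊕ 0b01011000 = 0b10100111.

C[1] = 0b10101010, C[2] = 0b10100111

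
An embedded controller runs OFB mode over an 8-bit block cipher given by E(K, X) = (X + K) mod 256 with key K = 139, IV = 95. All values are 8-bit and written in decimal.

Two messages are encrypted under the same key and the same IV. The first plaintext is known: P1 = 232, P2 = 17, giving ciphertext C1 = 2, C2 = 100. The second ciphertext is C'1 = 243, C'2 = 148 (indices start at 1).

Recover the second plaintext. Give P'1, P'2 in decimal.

In OFB with a reused IV, both messages share the same keystream S_i, so C_i ⊕ C'_i = P_i ⊕ P'_i and thus P'_i = P_i ⊕ C_i ⊕ C'_i.
P'1: 232 ⊕ 2 ⊕ 243 = 25.
P'2: 17 ⊕ 100 ⊕ 148 = 225.

P'1 = 25, P'2 = 225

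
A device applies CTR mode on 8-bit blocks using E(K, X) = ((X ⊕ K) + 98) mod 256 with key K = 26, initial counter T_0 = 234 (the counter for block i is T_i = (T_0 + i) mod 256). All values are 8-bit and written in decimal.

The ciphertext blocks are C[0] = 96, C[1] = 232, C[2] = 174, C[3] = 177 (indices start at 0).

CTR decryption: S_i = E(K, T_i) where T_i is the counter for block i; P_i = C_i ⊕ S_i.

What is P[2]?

P[2] = 246

P[2]: T = 236, S = E(K, T) = 88; 174 ⊕ 88 = 246.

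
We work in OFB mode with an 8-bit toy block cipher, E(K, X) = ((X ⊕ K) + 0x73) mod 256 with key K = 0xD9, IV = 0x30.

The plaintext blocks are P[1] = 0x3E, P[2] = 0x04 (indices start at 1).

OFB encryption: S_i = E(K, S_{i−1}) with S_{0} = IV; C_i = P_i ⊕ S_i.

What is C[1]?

C[1]: S = E(K, 0x30) = 0x5C; 0x3E ⊕ 0x5C = 0x62.

C[1] = 0x62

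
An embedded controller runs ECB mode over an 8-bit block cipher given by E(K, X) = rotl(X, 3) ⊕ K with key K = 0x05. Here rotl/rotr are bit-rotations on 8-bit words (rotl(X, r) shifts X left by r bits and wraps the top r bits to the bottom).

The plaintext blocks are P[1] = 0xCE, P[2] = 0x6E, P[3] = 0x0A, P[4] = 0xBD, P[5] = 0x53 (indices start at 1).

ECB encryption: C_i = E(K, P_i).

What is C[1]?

C[1]: E(K, 0xCE) = 0x73.

C[1] = 0x73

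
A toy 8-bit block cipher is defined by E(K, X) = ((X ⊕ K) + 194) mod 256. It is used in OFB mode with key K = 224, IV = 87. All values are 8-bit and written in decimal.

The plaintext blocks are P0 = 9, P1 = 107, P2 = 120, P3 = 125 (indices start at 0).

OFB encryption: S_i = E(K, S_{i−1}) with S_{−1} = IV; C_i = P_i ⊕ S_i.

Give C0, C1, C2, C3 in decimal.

C0 = 112, C1 = 48, C2 = 5, C3 = 34

C0: S = E(K, 87) = 121; 9 ⊕ 121 = 112.
C1: S = E(K, 121) = 91; 107 ⊕ 91 = 48.
C2: S = E(K, 91) = 125; 120 ⊕ 125 = 5.
C3: S = E(K, 125) = 95; 125 ⊕ 95 = 34.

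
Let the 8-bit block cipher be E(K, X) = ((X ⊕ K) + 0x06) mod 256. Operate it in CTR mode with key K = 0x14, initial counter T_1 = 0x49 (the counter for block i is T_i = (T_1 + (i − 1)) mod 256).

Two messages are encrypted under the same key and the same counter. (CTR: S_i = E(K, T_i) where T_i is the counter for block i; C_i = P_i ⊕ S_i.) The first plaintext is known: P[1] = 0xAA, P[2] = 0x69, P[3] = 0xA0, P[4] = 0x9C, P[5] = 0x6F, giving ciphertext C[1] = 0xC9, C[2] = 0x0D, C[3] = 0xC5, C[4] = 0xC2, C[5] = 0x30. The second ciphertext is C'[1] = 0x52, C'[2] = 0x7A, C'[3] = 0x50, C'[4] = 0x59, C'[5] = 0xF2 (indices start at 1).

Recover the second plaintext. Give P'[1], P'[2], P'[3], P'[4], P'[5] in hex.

In CTR with a reused counter, both messages share the same keystream S_i, so C_i ⊕ C'_i = P_i ⊕ P'_i and thus P'_i = P_i ⊕ C_i ⊕ C'_i.
P'[1]: 0xAA ⊕ 0xC9 ⊕ 0x52 = 0x31.
P'[2]: 0x69 ⊕ 0x0D ⊕ 0x7A = 0x1E.
P'[3]: 0xA0 ⊕ 0xC5 ⊕ 0x50 = 0x35.
P'[4]: 0x9C ⊕ 0xC2 ⊕ 0x59 = 0x07.
P'[5]: 0x6F ⊕ 0x30 ⊕ 0xF2 = 0xAD.

P'[1] = 0x31, P'[2] = 0x1E, P'[3] = 0x35, P'[4] = 0x07, P'[5] = 0xAD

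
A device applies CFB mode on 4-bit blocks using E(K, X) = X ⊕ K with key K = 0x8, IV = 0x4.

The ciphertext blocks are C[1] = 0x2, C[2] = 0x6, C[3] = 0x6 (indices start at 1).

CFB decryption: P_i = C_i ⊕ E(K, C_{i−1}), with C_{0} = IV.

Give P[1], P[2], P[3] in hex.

P[1] = 0xE, P[2] = 0xC, P[3] = 0x8

P[1]: E(K, 0x4) = 0xC; 0x2 ⊕ 0xC = 0xE.
P[2]: E(K, 0x2) = 0xA; 0x6 ⊕ 0xA = 0xC.
P[3]: E(K, 0x6) = 0xE; 0x6 ⊕ 0xE = 0x8.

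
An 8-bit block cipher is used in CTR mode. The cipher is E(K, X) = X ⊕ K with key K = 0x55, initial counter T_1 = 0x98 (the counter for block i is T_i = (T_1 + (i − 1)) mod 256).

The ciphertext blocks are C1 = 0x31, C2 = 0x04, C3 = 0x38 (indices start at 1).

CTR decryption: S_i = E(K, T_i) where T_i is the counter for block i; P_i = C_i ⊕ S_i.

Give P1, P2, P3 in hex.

P1 = 0xFC, P2 = 0xC8, P3 = 0xF7

P1: T = 0x98, S = E(K, T) = 0xCD; 0x31 ⊕ 0xCD = 0xFC.
P2: T = 0x99, S = E(K, T) = 0xCC; 0x04 ⊕ 0xCC = 0xC8.
P3: T = 0x9A, S = E(K, T) = 0xCF; 0x38 ⊕ 0xCF = 0xF7.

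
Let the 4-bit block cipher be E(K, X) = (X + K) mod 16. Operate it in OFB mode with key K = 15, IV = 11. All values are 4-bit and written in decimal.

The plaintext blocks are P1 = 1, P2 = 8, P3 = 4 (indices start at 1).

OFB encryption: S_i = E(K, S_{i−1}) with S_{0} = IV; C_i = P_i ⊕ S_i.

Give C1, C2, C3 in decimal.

C1: S = E(K, 11) = 10; 1 ⊕ 10 = 11.
C2: S = E(K, 10) = 9; 8 ⊕ 9 = 1.
C3: S = E(K, 9) = 8; 4 ⊕ 8 = 12.

C1 = 11, C2 = 1, C3 = 12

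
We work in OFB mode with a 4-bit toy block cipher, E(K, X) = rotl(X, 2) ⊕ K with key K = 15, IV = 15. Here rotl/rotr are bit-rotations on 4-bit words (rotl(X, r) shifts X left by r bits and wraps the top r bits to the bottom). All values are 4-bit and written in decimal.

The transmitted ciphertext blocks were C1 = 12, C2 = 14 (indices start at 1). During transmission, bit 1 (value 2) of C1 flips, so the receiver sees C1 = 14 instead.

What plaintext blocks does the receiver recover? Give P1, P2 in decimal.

P1 = 14, P2 = 1

OFB decryption: S_i = E(K, S_{i−1}) with S_{0} = IV; P_i = C_i ⊕ S_i.
Only C1 changed, to 14. In OFB, a change in C_i flips the same bit in P_i only; the keystream is unaffected. Decrypting the received ciphertext:
P1: S = E(K, 15) = 0; 14 ⊕ 0 = 14.
P2: S = E(K, 0) = 15; 14 ⊕ 15 = 1.
Blocks that differ from the original plaintext: P1.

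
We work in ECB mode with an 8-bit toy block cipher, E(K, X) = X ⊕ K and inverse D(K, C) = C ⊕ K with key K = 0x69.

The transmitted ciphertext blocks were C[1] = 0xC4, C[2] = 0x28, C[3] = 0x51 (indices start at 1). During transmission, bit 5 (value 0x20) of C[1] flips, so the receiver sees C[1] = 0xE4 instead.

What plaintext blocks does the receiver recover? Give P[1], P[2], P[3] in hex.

P[1] = 0x8D, P[2] = 0x41, P[3] = 0x38

ECB decryption: P_i = D(K, C_i).
Only C[1] changed, to 0xE4. In ECB, a change in C_i affects only P_i. Decrypting the received ciphertext:
P[1]: D(K, 0xE4) = 0x8D.
P[2]: D(K, 0x28) = 0x41.
P[3]: D(K, 0x51) = 0x38.
Blocks that differ from the original plaintext: P[1].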